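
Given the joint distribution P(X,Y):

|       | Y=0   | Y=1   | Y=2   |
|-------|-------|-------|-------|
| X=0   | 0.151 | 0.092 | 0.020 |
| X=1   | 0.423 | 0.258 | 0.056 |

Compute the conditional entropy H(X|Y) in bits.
0.8312 bits

H(X|Y) = H(X,Y) - H(Y)

H(X,Y) = -Σ_{x,y} P(x,y) log₂ P(x,y). Per-cell terms -P(x,y)·log₂P(x,y):
  X=0: 0.41183, 0.31668, 0.11288
  X=1: 0.52506, 0.50428, 0.23287
Sum of the 6 terms: H(X,Y) = 2.1036 bits

Marginal of Y (column sums):
  P(Y=0) = 0.151 + 0.423 = 0.574
  P(Y=1) = 0.092 + 0.258 = 0.350
  P(Y=2) = 0.020 + 0.056 = 0.076
H(Y) = -[0.574·log₂(0.574) + 0.350·log₂(0.350) + 0.076·log₂(0.076)]
  = 0.45970 + 0.53010 + 0.28256 = 1.2724 bits

H(X|Y) = H(X,Y) - H(Y) = 2.1036 - 1.2724 = 0.8312 bits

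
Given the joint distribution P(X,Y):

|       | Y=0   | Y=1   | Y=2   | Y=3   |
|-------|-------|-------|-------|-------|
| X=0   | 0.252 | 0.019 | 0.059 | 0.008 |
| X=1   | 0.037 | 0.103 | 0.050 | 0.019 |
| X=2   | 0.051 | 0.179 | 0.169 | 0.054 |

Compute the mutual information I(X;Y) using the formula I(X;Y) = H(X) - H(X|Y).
0.3072 bits

I(X;Y) = H(X) - H(X|Y)

Marginal of X (row sums):
  P(X=0) = 0.252 + 0.019 + 0.059 + 0.008 = 0.338
  P(X=1) = 0.037 + 0.103 + 0.050 + 0.019 = 0.209
  P(X=2) = 0.051 + 0.179 + 0.169 + 0.054 = 0.453
H(X) = -[0.338·log₂(0.338) + 0.209·log₂(0.209) + 0.453·log₂(0.453)]
  = 0.52894 + 0.47201 + 0.51751 = 1.5185 bits

Marginal of Y (column sums):
  P(Y=0) = 0.252 + 0.037 + 0.051 = 0.340
  P(Y=1) = 0.019 + 0.103 + 0.179 = 0.301
  P(Y=2) = 0.059 + 0.050 + 0.169 = 0.278
  P(Y=3) = 0.008 + 0.019 + 0.054 = 0.081
H(X|Y) = Σ_y P(y)·H(X|Y=y):
  Y=0: P(Y=0) = 0.340, P(X|Y=0) = (63/85, 37/340, 3/20) → H(X|Y=0) = 1.07904
  Y=1: P(Y=1) = 0.301, P(X|Y=1) = (19/301, 103/301, 179/301) → H(X|Y=1) = 1.22690
  Y=2: P(Y=2) = 0.278, P(X|Y=2) = (59/278, 25/139, 169/278) → H(X|Y=2) = 1.35629
  Y=3: P(Y=3) = 0.081, P(X|Y=3) = (8/81, 19/81, 2/3) → H(X|Y=3) = 1.21053
H(X|Y) = 0.340·1.07904 + 0.301·1.22690 + 0.278·1.35629 + 0.081·1.21053 = 1.2113 bits

I(X;Y) = H(X) - H(X|Y) = 1.5185 - 1.2113 = 0.3072 bits

Cross-check via I(X;Y) = H(X) + H(Y) - H(X,Y): computing H(Y) from the column sums and H(X,Y) from the 12 cells in the same way gives H(Y) = 1.8577 bits and H(X,Y) = 3.0690 bits, so
I(X;Y) = 1.5185 + 1.8577 - 3.0690 = 0.3072 bits ✓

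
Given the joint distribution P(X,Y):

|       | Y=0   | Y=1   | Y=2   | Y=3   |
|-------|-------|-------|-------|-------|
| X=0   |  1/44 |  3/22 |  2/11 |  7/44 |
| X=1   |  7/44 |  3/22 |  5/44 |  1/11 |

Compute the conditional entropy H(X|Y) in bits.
0.8920 bits

H(X|Y) = H(X,Y) - H(Y)

H(X,Y) = -Σ_{x,y} P(x,y) log₂ P(x,y). Per-cell terms -P(x,y)·log₂P(x,y):
  X=0: 0.1241, 0.3920, 0.4472, 0.4219
  X=1: 0.4219, 0.3920, 0.3565, 0.3145
Sum of the 8 terms: H(X,Y) = 2.8701 bits

Marginal of Y (column sums):
  P(Y=0) = 1/44 + 7/44 = 2/11
  P(Y=1) = 3/22 + 3/22 = 3/11
  P(Y=2) = 2/11 + 5/44 = 13/44
  P(Y=3) = 7/44 + 1/11 = 1/4
H(Y) = -[(2/11)·log₂(2/11) + (3/11)·log₂(3/11) + (13/44)·log₂(13/44) + (1/4)·log₂(1/4)]
  = 0.4472 + 0.5112 + 0.5197 + 0.5000 = 1.9781 bits

H(X|Y) = H(X,Y) - H(Y) = 2.8701 - 1.9781 = 0.8920 bits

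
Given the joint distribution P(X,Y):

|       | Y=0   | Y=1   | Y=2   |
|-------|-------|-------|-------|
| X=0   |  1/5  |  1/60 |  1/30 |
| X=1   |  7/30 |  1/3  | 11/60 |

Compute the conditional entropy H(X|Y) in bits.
0.6623 bits

H(X|Y) = H(X,Y) - H(Y)

H(X,Y) = -Σ_{x,y} P(x,y) log₂ P(x,y). Per-cell terms -P(x,y)·log₂P(x,y):
  X=0: 0.4644, 0.0984, 0.1636
  X=1: 0.4899, 0.5283, 0.4487
Sum of the 6 terms: H(X,Y) = 2.1933 bits

Marginal of Y (column sums):
  P(Y=0) = 1/5 + 7/30 = 13/30
  P(Y=1) = 1/60 + 1/3 = 7/20
  P(Y=2) = 1/30 + 11/60 = 13/60
H(Y) = -[(13/30)·log₂(13/30) + (7/20)·log₂(7/20) + (13/60)·log₂(13/60)]
  = 0.5228 + 0.5301 + 0.4781 = 1.5310 bits

H(X|Y) = H(X,Y) - H(Y) = 2.1933 - 1.5310 = 0.6623 bits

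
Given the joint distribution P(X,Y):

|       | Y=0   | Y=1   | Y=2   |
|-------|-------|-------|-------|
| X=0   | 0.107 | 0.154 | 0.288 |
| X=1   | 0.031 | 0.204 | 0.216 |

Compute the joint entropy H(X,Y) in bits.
2.3786 bits

H(X,Y) = -Σ_{x,y} P(x,y) log₂ P(x,y). Per-cell terms -P(x,y)·log₂P(x,y):
  X=0: 0.3450, 0.4156, 0.5172
  X=1: 0.1554, 0.4678, 0.4776
Sum of the 6 terms: H(X,Y) = 2.3786 bits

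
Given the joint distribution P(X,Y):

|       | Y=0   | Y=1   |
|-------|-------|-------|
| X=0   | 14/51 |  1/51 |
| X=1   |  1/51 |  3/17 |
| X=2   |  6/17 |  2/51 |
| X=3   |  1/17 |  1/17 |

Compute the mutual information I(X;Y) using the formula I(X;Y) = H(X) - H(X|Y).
0.3765 bits

I(X;Y) = H(X) - H(X|Y)

Marginal of X (row sums):
  P(X=0) = 14/51 + 1/51 = 5/17
  P(X=1) = 1/51 + 3/17 = 10/51
  P(X=2) = 6/17 + 2/51 = 20/51
  P(X=3) = 1/17 + 1/17 = 2/17
H(X) = -[(5/17)·log₂(5/17) + (10/51)·log₂(10/51) + (20/51)·log₂(20/51) + (2/17)·log₂(2/17)]
  = 0.51927 + 0.46088 + 0.52961 + 0.36323 = 1.8730 bits

Marginal of Y (column sums):
  P(Y=0) = 14/51 + 1/51 + 6/17 + 1/17 = 12/17
  P(Y=1) = 1/51 + 3/17 + 2/51 + 1/17 = 5/17
H(X|Y) = Σ_y P(y)·H(X|Y=y):
  Y=0: P(Y=0) = 12/17, P(X|Y=0) = (7/18, 1/36, 1/2, 1/12) → H(X|Y=0) = 1.47224
  Y=1: P(Y=1) = 5/17, P(X|Y=1) = (1/15, 3/5, 2/15, 1/5) → H(X|Y=1) = 1.55461
H(X|Y) = (12/17)·1.47224 + (5/17)·1.55461 = 1.4965 bits

I(X;Y) = H(X) - H(X|Y) = 1.8730 - 1.4965 = 0.3765 bits

Cross-check via I(X;Y) = H(X) + H(Y) - H(X,Y): computing H(Y) from the column sums and H(X,Y) from the 8 cells in the same way gives H(Y) = 0.8740 bits and H(X,Y) = 2.3705 bits, so
I(X;Y) = 1.8730 + 0.8740 - 2.3705 = 0.3765 bits ✓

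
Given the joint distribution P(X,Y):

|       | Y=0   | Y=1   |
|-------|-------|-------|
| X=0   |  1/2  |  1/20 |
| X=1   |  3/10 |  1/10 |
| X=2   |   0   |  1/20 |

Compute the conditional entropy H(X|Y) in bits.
1.0635 bits

H(X|Y) = H(X,Y) - H(Y)

H(X,Y) = -Σ_{x,y} P(x,y) log₂ P(x,y). Per-cell terms -P(x,y)·log₂P(x,y):
  X=0: 0.500000, 0.216096
  X=1: 0.521090, 0.332193
  X=2: 0.000000, 0.216096
  (cells with P = 0 contribute 0)
Sum of the 6 terms: H(X,Y) = 1.785475 bits

Marginal of Y (column sums):
  P(Y=0) = 1/2 + 3/10 + 0 = 4/5
  P(Y=1) = 1/20 + 1/10 + 1/20 = 1/5
H(Y) = -[(4/5)·log₂(4/5) + (1/5)·log₂(1/5)]
  = 0.257542 + 0.464386 = 0.721928 bits

H(X|Y) = H(X,Y) - H(Y) = 1.785475 - 0.721928 = 1.0635 bits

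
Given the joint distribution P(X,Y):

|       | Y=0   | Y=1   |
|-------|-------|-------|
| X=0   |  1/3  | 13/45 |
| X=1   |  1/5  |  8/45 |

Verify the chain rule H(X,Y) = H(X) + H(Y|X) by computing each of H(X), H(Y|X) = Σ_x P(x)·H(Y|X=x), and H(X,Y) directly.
H(X) = 0.9565 bits, H(Y|X) = 0.9968 bits, H(X,Y) = 1.9532 bits

Marginal of X (row sums):
  P(X=0) = 1/3 + 13/45 = 28/45
  P(X=1) = 1/5 + 8/45 = 17/45
H(X) = -[(28/45)·log₂(28/45) + (17/45)·log₂(17/45)]
  = 0.42591 + 0.53055 = 0.9565 bits

H(Y|X) = Σ_x P(x)·H(Y|X=x):
  X=0: P(X=0) = 28/45, P(Y|X=0) = (15/28, 13/28) → H(Y|X=0) = 0.99632
  X=1: P(X=1) = 17/45, P(Y|X=1) = (9/17, 8/17) → H(Y|X=1) = 0.99750
H(Y|X) = (28/45)·0.99632 + (17/45)·0.99750 = 0.9968 bits

H(X,Y) = -Σ_{x,y} P(x,y) log₂ P(x,y). Per-cell terms -P(x,y)·log₂P(x,y):
  X=0: 0.52832, 0.51752
  X=1: 0.46439, 0.44300
Sum of the 4 terms: H(X,Y) = 1.9532 bits

Chain rule check:
  H(X) + H(Y|X) = 0.9565 + 0.9968 = 1.9533 bits
  H(X,Y) = 1.9532 bits
✓ Chain rule verified (Δ = 0.0001 is 4-dp rounding noise: each of the three values was rounded independently).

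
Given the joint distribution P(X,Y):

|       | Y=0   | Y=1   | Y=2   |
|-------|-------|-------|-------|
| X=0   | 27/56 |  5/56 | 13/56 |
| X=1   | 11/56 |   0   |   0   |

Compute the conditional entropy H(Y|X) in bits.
1.0542 bits

H(Y|X) = H(X,Y) - H(X)

H(X,Y) = -Σ_{x,y} P(x,y) log₂ P(x,y). Per-cell terms -P(x,y)·log₂P(x,y):
  X=0: 0.5074, 0.3112, 0.4891
  X=1: 0.4612, 0.0000, 0.0000
  (cells with P = 0 contribute 0)
Sum of the 6 terms: H(X,Y) = 1.7689 bits

Marginal of X (row sums):
  P(X=0) = 27/56 + 5/56 + 13/56 = 45/56
  P(X=1) = 11/56 + 0 + 0 = 11/56
H(X) = -[(45/56)·log₂(45/56) + (11/56)·log₂(11/56)]
  = 0.2535 + 0.4612 = 0.7147 bits

H(Y|X) = H(X,Y) - H(X) = 1.7689 - 0.7147 = 1.0542 bits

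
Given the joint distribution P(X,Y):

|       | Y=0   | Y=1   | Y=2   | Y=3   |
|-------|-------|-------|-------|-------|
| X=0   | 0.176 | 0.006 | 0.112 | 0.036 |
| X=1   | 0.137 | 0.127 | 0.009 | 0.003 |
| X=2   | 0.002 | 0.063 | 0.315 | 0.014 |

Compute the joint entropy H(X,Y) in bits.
2.7495 bits

H(X,Y) = -Σ_{x,y} P(x,y) log₂ P(x,y). Per-cell terms -P(x,y)·log₂P(x,y):
  X=0: 0.4411, 0.0443, 0.3537, 0.1727
  X=1: 0.3929, 0.3781, 0.0612, 0.0251
  X=2: 0.0179, 0.2513, 0.5250, 0.0862
Sum of the 12 terms: H(X,Y) = 2.7495 bits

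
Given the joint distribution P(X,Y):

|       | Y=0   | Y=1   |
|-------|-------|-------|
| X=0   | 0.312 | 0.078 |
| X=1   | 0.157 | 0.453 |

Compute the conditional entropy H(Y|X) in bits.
0.7834 bits

H(Y|X) = H(X,Y) - H(X)

H(X,Y) = -Σ_{x,y} P(x,y) log₂ P(x,y). Per-cell terms -P(x,y)·log₂P(x,y):
  X=0: 0.52428, 0.28707
  X=1: 0.41937, 0.51751
Sum of the 4 terms: H(X,Y) = 1.7482 bits

Marginal of X (row sums):
  P(X=0) = 0.312 + 0.078 = 0.390
  P(X=1) = 0.157 + 0.453 = 0.610
H(X) = -[0.390·log₂(0.390) + 0.610·log₂(0.610)]
  = 0.52980 + 0.43500 = 0.9648 bits

H(Y|X) = H(X,Y) - H(X) = 1.7482 - 0.9648 = 0.7834 bits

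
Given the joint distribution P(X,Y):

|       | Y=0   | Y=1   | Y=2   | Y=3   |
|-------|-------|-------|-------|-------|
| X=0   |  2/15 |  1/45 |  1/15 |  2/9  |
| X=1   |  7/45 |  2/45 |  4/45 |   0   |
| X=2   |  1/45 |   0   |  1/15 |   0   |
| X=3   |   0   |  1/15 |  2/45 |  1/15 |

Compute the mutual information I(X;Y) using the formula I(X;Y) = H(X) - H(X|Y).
0.4456 bits

I(X;Y) = H(X) - H(X|Y)

Marginal of X (row sums):
  P(X=0) = 2/15 + 1/45 + 1/15 + 2/9 = 4/9
  P(X=1) = 7/45 + 2/45 + 4/45 + 0 = 13/45
  P(X=2) = 1/45 + 0 + 1/15 + 0 = 4/45
  P(X=3) = 0 + 1/15 + 2/45 + 1/15 = 8/45
H(X) = -[(4/9)·log₂(4/9) + (13/45)·log₂(13/45) + (4/45)·log₂(4/45) + (8/45)·log₂(8/45)]
  = 0.51997 + 0.51752 + 0.31039 + 0.44300 = 1.7909 bits

Marginal of Y (column sums):
  P(Y=0) = 2/15 + 7/45 + 1/45 + 0 = 14/45
  P(Y=1) = 1/45 + 2/45 + 0 + 1/15 = 2/15
  P(Y=2) = 1/15 + 4/45 + 1/15 + 2/45 = 4/15
  P(Y=3) = 2/9 + 0 + 0 + 1/15 = 13/45
H(X|Y) = Σ_y P(y)·H(X|Y=y):
  Y=0: P(Y=0) = 14/45, P(X|Y=0) = (3/7, 1/2, 1/14, 0) → H(X|Y=0) = 1.29584
  Y=1: P(Y=1) = 2/15, P(X|Y=1) = (1/6, 1/3, 0, 1/2) → H(X|Y=1) = 1.45915
  Y=2: P(Y=2) = 4/15, P(X|Y=2) = (1/4, 1/3, 1/4, 1/6) → H(X|Y=2) = 1.95915
  Y=3: P(Y=3) = 13/45, P(X|Y=3) = (10/13, 0, 0, 3/13) → H(X|Y=3) = 0.77935
H(X|Y) = (14/45)·1.29584 + (2/15)·1.45915 + (4/15)·1.95915 + (13/45)·0.77935 = 1.3453 bits

I(X;Y) = H(X) - H(X|Y) = 1.7909 - 1.3453 = 0.4456 bits

Cross-check via I(X;Y) = H(X) + H(Y) - H(X,Y): computing H(Y) from the column sums and H(X,Y) from the 16 cells in the same way gives H(Y) = 1.9377 bits and H(X,Y) = 3.2830 bits, so
I(X;Y) = 1.7909 + 1.9377 - 3.2830 = 0.4456 bits ✓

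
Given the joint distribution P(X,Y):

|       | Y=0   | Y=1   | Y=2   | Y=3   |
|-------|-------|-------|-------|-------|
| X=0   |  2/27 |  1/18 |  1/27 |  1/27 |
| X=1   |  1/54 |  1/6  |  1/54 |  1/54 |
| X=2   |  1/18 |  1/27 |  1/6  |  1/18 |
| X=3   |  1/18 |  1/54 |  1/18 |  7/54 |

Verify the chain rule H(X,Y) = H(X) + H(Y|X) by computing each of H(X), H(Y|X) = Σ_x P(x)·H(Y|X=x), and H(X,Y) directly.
H(X) = 1.9796 bits, H(Y|X) = 1.6552 bits, H(X,Y) = 3.6348 bits

Marginal of X (row sums):
  P(X=0) = 2/27 + 1/18 + 1/27 + 1/27 = 11/54
  P(X=1) = 1/54 + 1/6 + 1/54 + 1/54 = 2/9
  P(X=2) = 1/18 + 1/27 + 1/6 + 1/18 = 17/54
  P(X=3) = 1/18 + 1/54 + 1/18 + 7/54 = 7/27
H(X) = -[(11/54)·log₂(11/54) + (2/9)·log₂(2/9) + (17/54)·log₂(17/54) + (7/27)·log₂(7/27)]
  = 0.467593 + 0.482206 + 0.524930 + 0.504916 = 1.9796 bits

H(Y|X) = Σ_x P(x)·H(Y|X=x):
  X=0: P(X=0) = 11/54, P(Y|X=0) = (4/11, 3/11, 2/11, 2/11) → H(Y|X=0) = 1.936260
  X=1: P(X=1) = 2/9, P(Y|X=1) = (1/12, 3/4, 1/12, 1/12) → H(Y|X=1) = 1.207519
  X=2: P(X=2) = 17/54, P(Y|X=2) = (3/17, 2/17, 9/17, 3/17) → H(Y|X=2) = 1.732222
  X=3: P(X=3) = 7/27, P(Y|X=3) = (3/14, 1/14, 3/14, 1/2) → H(Y|X=3) = 1.724408
H(Y|X) = (11/54)·1.936260 + (2/9)·1.207519 + (17/54)·1.732222 + (7/27)·1.724408 = 1.6552 bits

H(X,Y) = -Σ_{x,y} P(x,y) log₂ P(x,y). Per-cell terms -P(x,y)·log₂P(x,y):
  X=0: 0.278140, 0.231663, 0.176107, 0.176107
  X=1: 0.106572, 0.430827, 0.106572, 0.106572
  X=2: 0.231663, 0.176107, 0.430827, 0.231663
  X=3: 0.231663, 0.106572, 0.231663, 0.382088
Sum of the 16 terms: H(X,Y) = 3.6348 bits

Chain rule check:
  H(X) + H(Y|X) = 1.9796 + 1.6552 = 3.6348 bits
  H(X,Y) = 3.6348 bits
✓ Chain rule verified.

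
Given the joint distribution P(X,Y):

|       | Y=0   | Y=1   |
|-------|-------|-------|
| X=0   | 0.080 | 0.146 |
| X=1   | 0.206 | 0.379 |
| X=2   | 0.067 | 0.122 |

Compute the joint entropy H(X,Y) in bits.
2.3284 bits

H(X,Y) = -Σ_{x,y} P(x,y) log₂ P(x,y). Per-cell terms -P(x,y)·log₂P(x,y):
  X=0: 0.2915, 0.4053
  X=1: 0.4695, 0.5305
  X=2: 0.2613, 0.3703
Sum of the 6 terms: H(X,Y) = 2.3284 bits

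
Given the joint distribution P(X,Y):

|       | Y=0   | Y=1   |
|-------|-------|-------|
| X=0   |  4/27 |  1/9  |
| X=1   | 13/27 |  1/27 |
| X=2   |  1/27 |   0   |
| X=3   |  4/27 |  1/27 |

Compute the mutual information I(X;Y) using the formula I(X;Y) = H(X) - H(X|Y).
0.1097 bits

I(X;Y) = H(X) - H(X|Y)

Marginal of X (row sums):
  P(X=0) = 4/27 + 1/9 = 7/27
  P(X=1) = 13/27 + 1/27 = 14/27
  P(X=2) = 1/27 + 0 = 1/27
  P(X=3) = 4/27 + 1/27 = 5/27
H(X) = -[(7/27)·log₂(7/27) + (14/27)·log₂(14/27) + (1/27)·log₂(1/27) + (5/27)·log₂(5/27)]
  = 0.50492 + 0.49131 + 0.17611 + 0.45055 = 1.6229 bits

Marginal of Y (column sums):
  P(Y=0) = 4/27 + 13/27 + 1/27 + 4/27 = 22/27
  P(Y=1) = 1/9 + 1/27 + 0 + 1/27 = 5/27
H(X|Y) = Σ_y P(y)·H(X|Y=y):
  Y=0: P(Y=0) = 22/27, P(X|Y=0) = (2/11, 13/22, 1/22, 2/11) → H(X|Y=0) = 1.54554
  Y=1: P(Y=1) = 5/27, P(X|Y=1) = (3/5, 1/5, 0, 1/5) → H(X|Y=1) = 1.37095
H(X|Y) = (22/27)·1.54554 + (5/27)·1.37095 = 1.5132 bits

I(X;Y) = H(X) - H(X|Y) = 1.6229 - 1.5132 = 0.1097 bits

Cross-check via I(X;Y) = H(X) + H(Y) - H(X,Y): computing H(Y) from the column sums and H(X,Y) from the 8 cells in the same way gives H(Y) = 0.6913 bits and H(X,Y) = 2.2045 bits, so
I(X;Y) = 1.6229 + 0.6913 - 2.2045 = 0.1097 bits ✓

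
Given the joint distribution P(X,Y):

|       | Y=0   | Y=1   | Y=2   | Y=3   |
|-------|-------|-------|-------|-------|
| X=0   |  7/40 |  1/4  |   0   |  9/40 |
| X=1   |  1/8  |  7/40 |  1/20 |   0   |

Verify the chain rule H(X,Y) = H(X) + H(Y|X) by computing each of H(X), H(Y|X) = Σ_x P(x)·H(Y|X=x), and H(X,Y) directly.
H(X) = 0.9341 bits, H(Y|X) = 1.5213 bits, H(X,Y) = 2.4554 bits

Marginal of X (row sums):
  P(X=0) = 7/40 + 1/4 + 0 + 9/40 = 13/20
  P(X=1) = 1/8 + 7/40 + 1/20 + 0 = 7/20
H(X) = -[(13/20)·log₂(13/20) + (7/20)·log₂(7/20)]
  = 0.40397 + 0.53010 = 0.9341 bits

H(Y|X) = Σ_x P(x)·H(Y|X=x):
  X=0: P(X=0) = 13/20, P(Y|X=0) = (7/26, 5/13, 0, 9/26) → H(Y|X=0) = 1.56967
  X=1: P(X=1) = 7/20, P(Y|X=1) = (5/14, 1/2, 1/7, 0) → H(Y|X=1) = 1.43156
H(Y|X) = (13/20)·1.56967 + (7/20)·1.43156 = 1.5213 bits

H(X,Y) = -Σ_{x,y} P(x,y) log₂ P(x,y). Per-cell terms -P(x,y)·log₂P(x,y):
  X=0: 0.44005, 0.50000, 0.00000, 0.48420
  X=1: 0.37500, 0.44005, 0.21610, 0.00000
  (cells with P = 0 contribute 0)
Sum of the 8 terms: H(X,Y) = 2.4554 bits

Chain rule check:
  H(X) + H(Y|X) = 0.9341 + 1.5213 = 2.4554 bits
  H(X,Y) = 2.4554 bits
✓ Chain rule verified.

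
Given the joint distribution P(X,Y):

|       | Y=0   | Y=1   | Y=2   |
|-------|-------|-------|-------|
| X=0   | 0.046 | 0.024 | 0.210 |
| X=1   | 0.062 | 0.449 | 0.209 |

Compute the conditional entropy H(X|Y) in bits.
0.6622 bits

H(X|Y) = H(X,Y) - H(Y)

H(X,Y) = -Σ_{x,y} P(x,y) log₂ P(x,y). Per-cell terms -P(x,y)·log₂P(x,y):
  X=0: 0.20434, 0.12914, 0.47282
  X=1: 0.24872, 0.51869, 0.47201
Sum of the 6 terms: H(X,Y) = 2.0457 bits

Marginal of Y (column sums):
  P(Y=0) = 0.046 + 0.062 = 0.108
  P(Y=1) = 0.024 + 0.449 = 0.473
  P(Y=2) = 0.210 + 0.209 = 0.419
H(Y) = -[0.108·log₂(0.108) + 0.473·log₂(0.473) + 0.419·log₂(0.419)]
  = 0.34678 + 0.51088 + 0.52584 = 1.3835 bits

H(X|Y) = H(X,Y) - H(Y) = 2.0457 - 1.3835 = 0.6622 bits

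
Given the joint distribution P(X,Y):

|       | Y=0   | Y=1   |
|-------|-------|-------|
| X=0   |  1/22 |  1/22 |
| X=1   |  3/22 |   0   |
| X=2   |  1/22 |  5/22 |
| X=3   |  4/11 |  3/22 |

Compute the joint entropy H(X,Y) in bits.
2.4085 bits

H(X,Y) = -Σ_{x,y} P(x,y) log₂ P(x,y). Per-cell terms -P(x,y)·log₂P(x,y):
  X=0: 0.20270, 0.20270
  X=1: 0.39197, 0.00000
  X=2: 0.20270, 0.48580
  X=3: 0.53070, 0.39197
  (cells with P = 0 contribute 0)
Sum of the 8 terms: H(X,Y) = 2.4085 bits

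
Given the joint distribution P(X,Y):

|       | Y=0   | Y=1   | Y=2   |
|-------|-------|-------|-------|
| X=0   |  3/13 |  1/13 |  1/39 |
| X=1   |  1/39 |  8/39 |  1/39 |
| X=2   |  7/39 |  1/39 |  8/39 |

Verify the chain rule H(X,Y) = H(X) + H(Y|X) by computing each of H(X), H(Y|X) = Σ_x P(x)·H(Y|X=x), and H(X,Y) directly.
H(X) = 1.5591 bits, H(Y|X) = 1.1382 bits, H(X,Y) = 2.6973 bits

Marginal of X (row sums):
  P(X=0) = 3/13 + 1/13 + 1/39 = 1/3
  P(X=1) = 1/39 + 8/39 + 1/39 = 10/39
  P(X=2) = 7/39 + 1/39 + 8/39 = 16/39
H(X) = -[(1/3)·log₂(1/3) + (10/39)·log₂(10/39) + (16/39)·log₂(16/39)]
  = 0.52832 + 0.50345 + 0.52734 = 1.5591 bits

H(Y|X) = Σ_x P(x)·H(Y|X=x):
  X=0: P(X=0) = 1/3, P(Y|X=0) = (9/13, 3/13, 1/13) → H(Y|X=0) = 1.14012
  X=1: P(X=1) = 10/39, P(Y|X=1) = (1/10, 4/5, 1/10) → H(Y|X=1) = 0.92193
  X=2: P(X=2) = 16/39, P(Y|X=2) = (7/16, 1/16, 1/2) → H(Y|X=2) = 1.27178
H(Y|X) = (1/3)·1.14012 + (10/39)·0.92193 + (16/39)·1.27178 = 1.1382 bits

H(X,Y) = -Σ_{x,y} P(x,y) log₂ P(x,y). Per-cell terms -P(x,y)·log₂P(x,y):
  X=0: 0.48819, 0.28465, 0.13552
  X=1: 0.13552, 0.46880, 0.13552
  X=2: 0.44478, 0.13552, 0.46880
Sum of the 9 terms: H(X,Y) = 2.6973 bits

Chain rule check:
  H(X) + H(Y|X) = 1.5591 + 1.1382 = 2.6973 bits
  H(X,Y) = 2.6973 bits
✓ Chain rule verified.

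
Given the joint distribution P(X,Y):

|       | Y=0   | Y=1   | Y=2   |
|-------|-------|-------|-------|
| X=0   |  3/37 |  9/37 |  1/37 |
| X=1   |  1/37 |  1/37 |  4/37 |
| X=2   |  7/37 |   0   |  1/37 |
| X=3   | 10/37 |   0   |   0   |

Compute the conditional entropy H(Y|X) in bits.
0.7211 bits

H(Y|X) = H(X,Y) - H(X)

H(X,Y) = -Σ_{x,y} P(x,y) log₂ P(x,y). Per-cell terms -P(x,y)·log₂P(x,y):
  X=0: 0.29388, 0.49610, 0.14080
  X=1: 0.14080, 0.14080, 0.34697
  X=2: 0.45445, 0.00000, 0.14080
  X=3: 0.51014, 0.00000, 0.00000
  (cells with P = 0 contribute 0)
Sum of the 12 terms: H(X,Y) = 2.6647 bits

Marginal of X (row sums):
  P(X=0) = 3/37 + 9/37 + 1/37 = 13/37
  P(X=1) = 1/37 + 1/37 + 4/37 = 6/37
  P(X=2) = 7/37 + 0 + 1/37 = 8/37
  P(X=3) = 10/37 + 0 + 0 = 10/37
H(X) = -[(13/37)·log₂(13/37) + (6/37)·log₂(6/37) + (8/37)·log₂(8/37) + (10/37)·log₂(10/37)]
  = 0.53019 + 0.42559 + 0.47772 + 0.51014 = 1.9436 bits

H(Y|X) = H(X,Y) - H(X) = 2.6647 - 1.9436 = 0.7211 bits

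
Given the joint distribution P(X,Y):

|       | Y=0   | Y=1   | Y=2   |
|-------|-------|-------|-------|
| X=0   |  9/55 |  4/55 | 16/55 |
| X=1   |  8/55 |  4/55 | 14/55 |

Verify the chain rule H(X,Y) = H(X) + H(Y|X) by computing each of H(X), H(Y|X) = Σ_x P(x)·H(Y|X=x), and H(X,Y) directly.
H(X) = 0.9979 bits, H(Y|X) = 1.4047 bits, H(X,Y) = 2.4026 bits

Marginal of X (row sums):
  P(X=0) = 9/55 + 4/55 + 16/55 = 29/55
  P(X=1) = 8/55 + 4/55 + 14/55 = 26/55
H(X) = -[(29/55)·log₂(29/55) + (26/55)·log₂(26/55)]
  = 0.486872 + 0.510980 = 0.9979 bits

H(Y|X) = Σ_x P(x)·H(Y|X=x):
  X=0: P(X=0) = 29/55, P(Y|X=0) = (9/29, 4/29, 16/29) → H(Y|X=0) = 1.391453
  X=1: P(X=1) = 26/55, P(Y|X=1) = (4/13, 2/13, 7/13) → H(Y|X=1) = 1.419556
H(Y|X) = (29/55)·1.391453 + (26/55)·1.419556 = 1.4047 bits

H(X,Y) = -Σ_{x,y} P(x,y) log₂ P(x,y). Per-cell terms -P(x,y)·log₂P(x,y):
  X=0: 0.427326, 0.275008, 0.518214
  X=1: 0.404561, 0.275008, 0.502474
Sum of the 6 terms: H(X,Y) = 2.4026 bits

Chain rule check:
  H(X) + H(Y|X) = 0.9979 + 1.4047 = 2.4026 bits
  H(X,Y) = 2.4026 bits
✓ Chain rule verified.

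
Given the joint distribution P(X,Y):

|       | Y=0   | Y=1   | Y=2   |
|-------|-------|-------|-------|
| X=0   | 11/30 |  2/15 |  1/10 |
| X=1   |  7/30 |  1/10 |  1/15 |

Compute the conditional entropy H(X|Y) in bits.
0.9702 bits

H(X|Y) = H(X,Y) - H(Y)

H(X,Y) = -Σ_{x,y} P(x,y) log₂ P(x,y). Per-cell terms -P(x,y)·log₂P(x,y):
  X=0: 0.5307, 0.3876, 0.3322
  X=1: 0.4899, 0.3322, 0.2605
Sum of the 6 terms: H(X,Y) = 2.3331 bits

Marginal of Y (column sums):
  P(Y=0) = 11/30 + 7/30 = 3/5
  P(Y=1) = 2/15 + 1/10 = 7/30
  P(Y=2) = 1/10 + 1/15 = 1/6
H(Y) = -[(3/5)·log₂(3/5) + (7/30)·log₂(7/30) + (1/6)·log₂(1/6)]
  = 0.4422 + 0.4899 + 0.4308 = 1.3629 bits

H(X|Y) = H(X,Y) - H(Y) = 2.3331 - 1.3629 = 0.9702 bits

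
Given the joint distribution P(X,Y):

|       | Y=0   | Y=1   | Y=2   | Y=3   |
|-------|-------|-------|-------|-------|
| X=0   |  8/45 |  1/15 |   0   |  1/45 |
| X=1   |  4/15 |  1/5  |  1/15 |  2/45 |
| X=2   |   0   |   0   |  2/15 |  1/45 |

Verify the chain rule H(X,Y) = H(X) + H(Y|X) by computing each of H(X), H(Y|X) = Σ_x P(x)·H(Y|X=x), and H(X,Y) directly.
H(X) = 1.3834 bits, H(Y|X) = 1.3848 bits, H(X,Y) = 2.7681 bits

Marginal of X (row sums):
  P(X=0) = 8/45 + 1/15 + 0 + 1/45 = 4/15
  P(X=1) = 4/15 + 1/5 + 1/15 + 2/45 = 26/45
  P(X=2) = 0 + 0 + 2/15 + 1/45 = 7/45
H(X) = -[(4/15)·log₂(4/15) + (26/45)·log₂(26/45) + (7/45)·log₂(7/45)]
  = 0.5085 + 0.4573 + 0.4176 = 1.3834 bits

H(Y|X) = Σ_x P(x)·H(Y|X=x):
  X=0: P(X=0) = 4/15, P(Y|X=0) = (2/3, 1/4, 0, 1/12) → H(Y|X=0) = 1.1887
  X=1: P(X=1) = 26/45, P(Y|X=1) = (6/13, 9/26, 3/26, 1/13) → H(Y|X=1) = 1.6888
  X=2: P(X=2) = 7/45, P(Y|X=2) = (0, 0, 6/7, 1/7) → H(Y|X=2) = 0.5917
H(Y|X) = (4/15)·1.1887 + (26/45)·1.6888 + (7/45)·0.5917 = 1.3848 bits

H(X,Y) = -Σ_{x,y} P(x,y) log₂ P(x,y). Per-cell terms -P(x,y)·log₂P(x,y):
  X=0: 0.4430, 0.2605, 0.0000, 0.1220
  X=1: 0.5085, 0.4644, 0.2605, 0.1996
  X=2: 0.0000, 0.0000, 0.3876, 0.1220
  (cells with P = 0 contribute 0)
Sum of the 12 terms: H(X,Y) = 2.7681 bits

Chain rule check:
  H(X) + H(Y|X) = 1.3834 + 1.3848 = 2.7682 bits
  H(X,Y) = 2.7681 bits
✓ Chain rule verified (Δ = 0.0001 is 4-dp rounding noise: each of the three values was rounded independently).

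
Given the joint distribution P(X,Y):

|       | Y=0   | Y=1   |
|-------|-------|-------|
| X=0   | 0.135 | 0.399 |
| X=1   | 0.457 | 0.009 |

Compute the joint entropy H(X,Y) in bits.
1.4964 bits

H(X,Y) = -Σ_{x,y} P(x,y) log₂ P(x,y). Per-cell terms -P(x,y)·log₂P(x,y):
  X=0: 0.3900, 0.5289
  X=1: 0.5163, 0.0612
Sum of the 4 terms: H(X,Y) = 1.4964 bits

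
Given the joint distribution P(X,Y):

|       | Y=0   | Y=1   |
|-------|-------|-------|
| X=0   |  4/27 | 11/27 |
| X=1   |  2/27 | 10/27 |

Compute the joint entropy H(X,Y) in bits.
1.7448 bits

H(X,Y) = -Σ_{x,y} P(x,y) log₂ P(x,y). Per-cell terms -P(x,y)·log₂P(x,y):
  X=0: 0.40813, 0.52778
  X=1: 0.27814, 0.53073
Sum of the 4 terms: H(X,Y) = 1.7448 bits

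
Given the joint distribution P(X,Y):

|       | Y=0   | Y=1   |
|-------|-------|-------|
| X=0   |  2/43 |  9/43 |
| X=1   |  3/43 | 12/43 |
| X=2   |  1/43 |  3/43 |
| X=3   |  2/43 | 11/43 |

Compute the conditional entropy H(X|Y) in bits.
1.8701 bits

H(X|Y) = H(X,Y) - H(Y)

H(X,Y) = -Σ_{x,y} P(x,y) log₂ P(x,y). Per-cell terms -P(x,y)·log₂P(x,y):
  X=0: 0.20587, 0.47226
  X=1: 0.26800, 0.51385
  X=2: 0.12619, 0.26800
  X=3: 0.20587, 0.50314
Sum of the 8 terms: H(X,Y) = 2.5632 bits

Marginal of Y (column sums):
  P(Y=0) = 2/43 + 3/43 + 1/43 + 2/43 = 8/43
  P(Y=1) = 9/43 + 12/43 + 3/43 + 11/43 = 35/43
H(Y) = -[(8/43)·log₂(8/43) + (35/43)·log₂(35/43)]
  = 0.45140 + 0.24173 = 0.6931 bits

H(X|Y) = H(X,Y) - H(Y) = 2.5632 - 0.6931 = 1.8701 bits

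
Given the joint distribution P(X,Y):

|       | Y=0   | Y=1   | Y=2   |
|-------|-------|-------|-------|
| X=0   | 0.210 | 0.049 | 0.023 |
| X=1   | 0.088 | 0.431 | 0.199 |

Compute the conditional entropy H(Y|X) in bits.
1.2484 bits

H(Y|X) = H(X,Y) - H(X)

H(X,Y) = -Σ_{x,y} P(x,y) log₂ P(x,y). Per-cell terms -P(x,y)·log₂P(x,y):
  X=0: 0.4728, 0.2132, 0.1252
  X=1: 0.3086, 0.5233, 0.4635
Sum of the 6 terms: H(X,Y) = 2.1066 bits

Marginal of X (row sums):
  P(X=0) = 0.210 + 0.049 + 0.023 = 0.282
  P(X=1) = 0.088 + 0.431 + 0.199 = 0.718
H(X) = -[0.282·log₂(0.282) + 0.718·log₂(0.718)]
  = 0.5150 + 0.3432 = 0.8582 bits

H(Y|X) = H(X,Y) - H(X) = 2.1066 - 0.8582 = 1.2484 bits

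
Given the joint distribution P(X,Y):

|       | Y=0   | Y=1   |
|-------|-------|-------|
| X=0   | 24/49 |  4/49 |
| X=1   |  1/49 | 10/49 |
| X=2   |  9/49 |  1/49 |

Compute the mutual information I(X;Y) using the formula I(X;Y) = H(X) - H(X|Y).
0.3562 bits

I(X;Y) = H(X) - H(X|Y)

Marginal of X (row sums):
  P(X=0) = 24/49 + 4/49 = 4/7
  P(X=1) = 1/49 + 10/49 = 11/49
  P(X=2) = 9/49 + 1/49 = 10/49
H(X) = -[(4/7)·log₂(4/7) + (11/49)·log₂(11/49) + (10/49)·log₂(10/49)]
  = 0.46135 + 0.48384 + 0.46791 = 1.41310 bits

Marginal of Y (column sums):
  P(Y=0) = 24/49 + 1/49 + 9/49 = 34/49
  P(Y=1) = 4/49 + 10/49 + 1/49 = 15/49
H(X|Y) = Σ_y P(y)·H(X|Y=y):
  Y=0: P(Y=0) = 34/49, P(X|Y=0) = (12/17, 1/34, 9/34) → H(X|Y=0) = 1.01192
  Y=1: P(Y=1) = 15/49, P(X|Y=1) = (4/15, 2/3, 1/15) → H(X|Y=1) = 1.15894
H(X|Y) = (34/49)·1.01192 + (15/49)·1.15894 = 1.05693 bits

I(X;Y) = H(X) - H(X|Y) = 1.41310 - 1.05693 = 0.3562 bits

Cross-check via I(X;Y) = H(X) + H(Y) - H(X,Y): computing H(Y) from the column sums and H(X,Y) from the 6 cells in the same way gives H(Y) = 0.88865 bits and H(X,Y) = 1.94557 bits, so
I(X;Y) = 1.41310 + 0.88865 - 1.94557 = 0.3562 bits ✓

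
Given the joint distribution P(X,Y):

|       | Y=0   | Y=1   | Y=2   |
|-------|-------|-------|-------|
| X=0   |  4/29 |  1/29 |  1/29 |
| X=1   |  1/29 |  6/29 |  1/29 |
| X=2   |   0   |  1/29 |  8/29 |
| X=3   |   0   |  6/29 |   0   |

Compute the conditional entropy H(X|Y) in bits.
1.2108 bits

H(X|Y) = H(X,Y) - H(Y)

H(X,Y) = -Σ_{x,y} P(x,y) log₂ P(x,y). Per-cell terms -P(x,y)·log₂P(x,y):
  X=0: 0.39420, 0.16752, 0.16752
  X=1: 0.16752, 0.47028, 0.16752
  X=2: 0.00000, 0.16752, 0.51255
  X=3: 0.00000, 0.47028, 0.00000
  (cells with P = 0 contribute 0)
Sum of the 12 terms: H(X,Y) = 2.6849 bits

Marginal of Y (column sums):
  P(Y=0) = 4/29 + 1/29 + 0 + 0 = 5/29
  P(Y=1) = 1/29 + 6/29 + 1/29 + 6/29 = 14/29
  P(Y=2) = 1/29 + 1/29 + 8/29 + 0 = 10/29
H(Y) = -[(5/29)·log₂(5/29) + (14/29)·log₂(14/29) + (10/29)·log₂(10/29)]
  = 0.43725 + 0.50720 + 0.52967 = 1.4741 bits

H(X|Y) = H(X,Y) - H(Y) = 2.6849 - 1.4741 = 1.2108 bits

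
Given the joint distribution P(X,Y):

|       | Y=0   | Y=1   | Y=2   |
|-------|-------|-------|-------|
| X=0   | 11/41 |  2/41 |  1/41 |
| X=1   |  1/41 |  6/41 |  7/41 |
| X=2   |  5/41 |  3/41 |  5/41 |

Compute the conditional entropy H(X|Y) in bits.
1.2794 bits

H(X|Y) = H(X,Y) - H(Y)

H(X,Y) = -Σ_{x,y} P(x,y) log₂ P(x,y). Per-cell terms -P(x,y)·log₂P(x,y):
  X=0: 0.50925, 0.21256, 0.13067
  X=1: 0.13067, 0.40574, 0.43540
  X=2: 0.37020, 0.27604, 0.37020
Sum of the 9 terms: H(X,Y) = 2.8407 bits

Marginal of Y (column sums):
  P(Y=0) = 11/41 + 1/41 + 5/41 = 17/41
  P(Y=1) = 2/41 + 6/41 + 3/41 = 11/41
  P(Y=2) = 1/41 + 7/41 + 5/41 = 13/41
H(Y) = -[(17/41)·log₂(17/41) + (11/41)·log₂(11/41) + (13/41)·log₂(13/41)]
  = 0.52662 + 0.50925 + 0.52543 = 1.5613 bits

H(X|Y) = H(X,Y) - H(Y) = 2.8407 - 1.5613 = 1.2794 bits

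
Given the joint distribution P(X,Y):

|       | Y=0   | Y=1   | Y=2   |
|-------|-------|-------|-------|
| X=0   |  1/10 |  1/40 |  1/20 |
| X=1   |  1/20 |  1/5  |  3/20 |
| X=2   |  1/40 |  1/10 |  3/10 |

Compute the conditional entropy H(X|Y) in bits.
1.2917 bits

H(X|Y) = H(X,Y) - H(Y)

H(X,Y) = -Σ_{x,y} P(x,y) log₂ P(x,y). Per-cell terms -P(x,y)·log₂P(x,y):
  X=0: 0.33219, 0.13305, 0.21610
  X=1: 0.21610, 0.46439, 0.41054
  X=2: 0.13305, 0.33219, 0.52109
Sum of the 9 terms: H(X,Y) = 2.7587 bits

Marginal of Y (column sums):
  P(Y=0) = 1/10 + 1/20 + 1/40 = 7/40
  P(Y=1) = 1/40 + 1/5 + 1/10 = 13/40
  P(Y=2) = 1/20 + 3/20 + 3/10 = 1/2
H(Y) = -[(7/40)·log₂(7/40) + (13/40)·log₂(13/40) + (1/2)·log₂(1/2)]
  = 0.44005 + 0.52698 + 0.50000 = 1.4670 bits

H(X|Y) = H(X,Y) - H(Y) = 2.7587 - 1.4670 = 1.2917 bits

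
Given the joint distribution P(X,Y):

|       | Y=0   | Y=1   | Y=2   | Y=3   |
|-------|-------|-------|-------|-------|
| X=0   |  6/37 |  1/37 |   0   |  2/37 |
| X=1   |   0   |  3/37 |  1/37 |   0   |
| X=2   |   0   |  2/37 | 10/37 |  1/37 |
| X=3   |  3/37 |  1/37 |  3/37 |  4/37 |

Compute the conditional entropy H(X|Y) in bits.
1.2471 bits

H(X|Y) = H(X,Y) - H(Y)

H(X,Y) = -Σ_{x,y} P(x,y) log₂ P(x,y). Per-cell terms -P(x,y)·log₂P(x,y):
  X=0: 0.42559, 0.14080, 0.00000, 0.22754
  X=1: 0.00000, 0.29388, 0.14080, 0.00000
  X=2: 0.00000, 0.22754, 0.51014, 0.14080
  X=3: 0.29388, 0.14080, 0.29388, 0.34697
  (cells with P = 0 contribute 0)
Sum of the 16 terms: H(X,Y) = 3.1826 bits

Marginal of Y (column sums):
  P(Y=0) = 6/37 + 0 + 0 + 3/37 = 9/37
  P(Y=1) = 1/37 + 3/37 + 2/37 + 1/37 = 7/37
  P(Y=2) = 0 + 1/37 + 10/37 + 3/37 = 14/37
  P(Y=3) = 2/37 + 0 + 1/37 + 4/37 = 7/37
H(Y) = -[(9/37)·log₂(9/37) + (7/37)·log₂(7/37) + (14/37)·log₂(14/37) + (7/37)·log₂(7/37)]
  = 0.49610 + 0.45445 + 0.53052 + 0.45445 = 1.9355 bits

H(X|Y) = H(X,Y) - H(Y) = 3.1826 - 1.9355 = 1.2471 bits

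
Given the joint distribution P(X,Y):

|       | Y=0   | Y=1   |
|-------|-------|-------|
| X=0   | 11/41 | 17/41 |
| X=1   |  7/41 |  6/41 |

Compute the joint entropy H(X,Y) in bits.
1.8770 bits

H(X,Y) = -Σ_{x,y} P(x,y) log₂ P(x,y). Per-cell terms -P(x,y)·log₂P(x,y):
  X=0: 0.5093, 0.5266
  X=1: 0.4354, 0.4057
Sum of the 4 terms: H(X,Y) = 1.8770 bits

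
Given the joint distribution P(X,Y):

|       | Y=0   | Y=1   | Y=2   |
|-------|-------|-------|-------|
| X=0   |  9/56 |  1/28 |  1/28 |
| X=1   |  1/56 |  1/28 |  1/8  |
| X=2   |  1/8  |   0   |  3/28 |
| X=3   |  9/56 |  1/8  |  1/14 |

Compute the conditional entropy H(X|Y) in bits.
1.7045 bits

H(X|Y) = H(X,Y) - H(Y)

H(X,Y) = -Σ_{x,y} P(x,y) log₂ P(x,y). Per-cell terms -P(x,y)·log₂P(x,y):
  X=0: 0.42387, 0.17169, 0.17169
  X=1: 0.10370, 0.17169, 0.37500
  X=2: 0.37500, 0.00000, 0.34526
  X=3: 0.42387, 0.37500, 0.27195
  (cells with P = 0 contribute 0)
Sum of the 12 terms: H(X,Y) = 3.2087 bits

Marginal of Y (column sums):
  P(Y=0) = 9/56 + 1/56 + 1/8 + 9/56 = 13/28
  P(Y=1) = 1/28 + 1/28 + 0 + 1/8 = 11/56
  P(Y=2) = 1/28 + 1/8 + 3/28 + 1/14 = 19/56
H(Y) = -[(13/28)·log₂(13/28) + (11/56)·log₂(11/56) + (19/56)·log₂(19/56)]
  = 0.51392 + 0.46120 + 0.52909 = 1.5042 bits

H(X|Y) = H(X,Y) - H(Y) = 3.2087 - 1.5042 = 1.7045 bits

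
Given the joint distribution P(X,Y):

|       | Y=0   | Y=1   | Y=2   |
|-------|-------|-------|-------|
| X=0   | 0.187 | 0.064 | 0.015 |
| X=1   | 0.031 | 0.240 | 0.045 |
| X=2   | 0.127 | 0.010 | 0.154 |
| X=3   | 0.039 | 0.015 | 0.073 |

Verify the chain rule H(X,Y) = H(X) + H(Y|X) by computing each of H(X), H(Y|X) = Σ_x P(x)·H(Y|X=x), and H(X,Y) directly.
H(X) = 1.9297 bits, H(Y|X) = 1.1274 bits, H(X,Y) = 3.0571 bits

Marginal of X (row sums):
  P(X=0) = 0.187 + 0.064 + 0.015 = 0.266
  P(X=1) = 0.031 + 0.240 + 0.045 = 0.316
  P(X=2) = 0.127 + 0.010 + 0.154 = 0.291
  P(X=3) = 0.039 + 0.015 + 0.073 = 0.127
H(X) = -[0.266·log₂(0.266) + 0.316·log₂(0.316) + 0.291·log₂(0.291) + 0.127·log₂(0.127)]
  = 0.50819 + 0.52519 + 0.51824 + 0.37809 = 1.9297 bits

H(Y|X) = Σ_x P(x)·H(Y|X=x):
  X=0: P(X=0) = 0.266, P(Y|X=0) = (187/266, 32/133, 15/266) → H(Y|X=0) = 1.08584
  X=1: P(X=1) = 0.316, P(Y|X=1) = (31/316, 60/79, 45/316) → H(Y|X=1) = 1.03047
  X=2: P(X=2) = 0.291, P(Y|X=2) = (127/291, 10/291, 154/291) → H(Y|X=2) = 1.17502
  X=3: P(X=3) = 0.127, P(Y|X=3) = (39/127, 15/127, 73/127) → H(Y|X=3) = 1.34623
H(Y|X) = 0.266·1.08584 + 0.316·1.03047 + 0.291·1.17502 + 0.127·1.34623 = 1.1274 bits

H(X,Y) = -Σ_{x,y} P(x,y) log₂ P(x,y). Per-cell terms -P(x,y)·log₂P(x,y):
  X=0: 0.45233, 0.25381, 0.09088
  X=1: 0.15536, 0.49413, 0.20133
  X=2: 0.37809, 0.06644, 0.41565
  X=3: 0.18253, 0.09088, 0.27565
Sum of the 12 terms: H(X,Y) = 3.0571 bits

Chain rule check:
  H(X) + H(Y|X) = 1.9297 + 1.1274 = 3.0571 bits
  H(X,Y) = 3.0571 bits
✓ Chain rule verified.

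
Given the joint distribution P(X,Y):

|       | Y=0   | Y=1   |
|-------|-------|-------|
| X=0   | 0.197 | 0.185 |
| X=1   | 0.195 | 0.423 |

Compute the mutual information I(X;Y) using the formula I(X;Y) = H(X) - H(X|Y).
0.0285 bits

I(X;Y) = H(X) - H(X|Y)

Marginal of X (row sums):
  P(X=0) = 0.197 + 0.185 = 0.382
  P(X=1) = 0.195 + 0.423 = 0.618
H(X) = -[0.382·log₂(0.382) + 0.618·log₂(0.618)]
  = 0.53035 + 0.42909 = 0.95944 bits

Marginal of Y (column sums):
  P(Y=0) = 0.197 + 0.195 = 0.392
  P(Y=1) = 0.185 + 0.423 = 0.608
H(X|Y) = Σ_y P(y)·H(X|Y=y):
  Y=0: P(Y=0) = 0.392, P(X|Y=0) = (197/392, 195/392) → H(X|Y=0) = 0.99998
  Y=1: P(Y=1) = 0.608, P(X|Y=1) = (185/608, 423/608) → H(X|Y=1) = 0.88646
H(X|Y) = 0.392·0.99998 + 0.608·0.88646 = 0.93096 bits

I(X;Y) = H(X) - H(X|Y) = 0.95944 - 0.93096 = 0.0285 bits

Cross-check via I(X;Y) = H(X) + H(Y) - H(X,Y): computing H(Y) from the column sums and H(X,Y) from the 4 cells in the same way gives H(Y) = 0.96608 bits and H(X,Y) = 1.89704 bits, so
I(X;Y) = 0.95944 + 0.96608 - 1.89704 = 0.0285 bits ✓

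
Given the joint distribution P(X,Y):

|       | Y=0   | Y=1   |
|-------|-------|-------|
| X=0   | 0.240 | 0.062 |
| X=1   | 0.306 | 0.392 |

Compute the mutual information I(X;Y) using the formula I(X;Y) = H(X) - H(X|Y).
0.0824 bits

I(X;Y) = H(X) - H(X|Y)

Marginal of X (row sums):
  P(X=0) = 0.240 + 0.062 = 0.302
  P(X=1) = 0.306 + 0.392 = 0.698
H(X) = -[0.302·log₂(0.302) + 0.698·log₂(0.698)]
  = 0.52167 + 0.36205 = 0.88372 bits

Marginal of Y (column sums):
  P(Y=0) = 0.240 + 0.306 = 0.546
  P(Y=1) = 0.062 + 0.392 = 0.454
H(X|Y) = Σ_y P(y)·H(X|Y=y):
  Y=0: P(Y=0) = 0.546, P(X|Y=0) = (40/91, 51/91) → H(X|Y=0) = 0.98943
  Y=1: P(Y=1) = 0.454, P(X|Y=1) = (31/227, 196/227) → H(X|Y=1) = 0.57517
H(X|Y) = 0.546·0.98943 + 0.454·0.57517 = 0.80136 bits

I(X;Y) = H(X) - H(X|Y) = 0.88372 - 0.80136 = 0.0824 bits

Cross-check via I(X;Y) = H(X) + H(Y) - H(X,Y): computing H(Y) from the column sums and H(X,Y) from the 4 cells in the same way gives H(Y) = 0.99389 bits and H(X,Y) = 1.79524 bits, so
I(X;Y) = 0.88372 + 0.99389 - 1.79524 = 0.0824 bits ✓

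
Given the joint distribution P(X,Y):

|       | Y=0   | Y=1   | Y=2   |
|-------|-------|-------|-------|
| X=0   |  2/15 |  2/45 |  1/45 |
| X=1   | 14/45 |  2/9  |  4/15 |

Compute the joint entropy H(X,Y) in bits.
2.2240 bits

H(X,Y) = -Σ_{x,y} P(x,y) log₂ P(x,y). Per-cell terms -P(x,y)·log₂P(x,y):
  X=0: 0.3876, 0.1996, 0.1220
  X=1: 0.5241, 0.4822, 0.5085
Sum of the 6 terms: H(X,Y) = 2.2240 bits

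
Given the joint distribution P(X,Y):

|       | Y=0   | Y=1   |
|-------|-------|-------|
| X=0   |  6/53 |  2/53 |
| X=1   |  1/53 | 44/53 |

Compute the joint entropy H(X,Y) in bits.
0.8652 bits

H(X,Y) = -Σ_{x,y} P(x,y) log₂ P(x,y). Per-cell terms -P(x,y)·log₂P(x,y):
  X=0: 0.3558, 0.1784
  X=1: 0.1081, 0.2229
Sum of the 4 terms: H(X,Y) = 0.8652 bits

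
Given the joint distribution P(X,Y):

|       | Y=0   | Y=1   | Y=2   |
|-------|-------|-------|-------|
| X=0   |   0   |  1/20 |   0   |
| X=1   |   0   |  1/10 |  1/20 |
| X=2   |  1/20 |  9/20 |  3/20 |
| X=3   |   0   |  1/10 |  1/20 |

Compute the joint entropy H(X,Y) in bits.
2.4577 bits

H(X,Y) = -Σ_{x,y} P(x,y) log₂ P(x,y). Per-cell terms -P(x,y)·log₂P(x,y):
  X=0: 0.0000, 0.2161, 0.0000
  X=1: 0.0000, 0.3322, 0.2161
  X=2: 0.2161, 0.5184, 0.4105
  X=3: 0.0000, 0.3322, 0.2161
  (cells with P = 0 contribute 0)
Sum of the 12 terms: H(X,Y) = 2.4577 bits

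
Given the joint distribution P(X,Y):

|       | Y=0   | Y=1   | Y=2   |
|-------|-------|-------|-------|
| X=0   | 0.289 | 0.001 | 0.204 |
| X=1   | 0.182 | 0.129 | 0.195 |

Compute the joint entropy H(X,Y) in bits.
2.2838 bits

H(X,Y) = -Σ_{x,y} P(x,y) log₂ P(x,y). Per-cell terms -P(x,y)·log₂P(x,y):
  X=0: 0.5176, 0.0100, 0.4678
  X=1: 0.4474, 0.3811, 0.4599
Sum of the 6 terms: H(X,Y) = 2.2838 bits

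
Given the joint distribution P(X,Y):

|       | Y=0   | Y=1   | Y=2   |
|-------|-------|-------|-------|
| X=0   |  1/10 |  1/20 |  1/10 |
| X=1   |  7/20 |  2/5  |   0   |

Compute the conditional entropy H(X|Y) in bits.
0.5704 bits

H(X|Y) = H(X,Y) - H(Y)

H(X,Y) = -Σ_{x,y} P(x,y) log₂ P(x,y). Per-cell terms -P(x,y)·log₂P(x,y):
  X=0: 0.3322, 0.2161, 0.3322
  X=1: 0.5301, 0.5288, 0.0000
  (cells with P = 0 contribute 0)
Sum of the 6 terms: H(X,Y) = 1.9394 bits

Marginal of Y (column sums):
  P(Y=0) = 1/10 + 7/20 = 9/20
  P(Y=1) = 1/20 + 2/5 = 9/20
  P(Y=2) = 1/10 + 0 = 1/10
H(Y) = -[(9/20)·log₂(9/20) + (9/20)·log₂(9/20) + (1/10)·log₂(1/10)]
  = 0.5184 + 0.5184 + 0.3322 = 1.3690 bits

H(X|Y) = H(X,Y) - H(Y) = 1.9394 - 1.3690 = 0.5704 bits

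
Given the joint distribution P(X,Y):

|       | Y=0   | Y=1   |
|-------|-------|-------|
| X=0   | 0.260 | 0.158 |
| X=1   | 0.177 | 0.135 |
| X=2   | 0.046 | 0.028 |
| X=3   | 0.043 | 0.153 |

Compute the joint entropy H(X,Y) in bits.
2.7164 bits

H(X,Y) = -Σ_{x,y} P(x,y) log₂ P(x,y). Per-cell terms -P(x,y)·log₂P(x,y):
  X=0: 0.5053, 0.4206
  X=1: 0.4422, 0.3900
  X=2: 0.2043, 0.1444
  X=3: 0.1952, 0.4144
Sum of the 8 terms: H(X,Y) = 2.7164 bits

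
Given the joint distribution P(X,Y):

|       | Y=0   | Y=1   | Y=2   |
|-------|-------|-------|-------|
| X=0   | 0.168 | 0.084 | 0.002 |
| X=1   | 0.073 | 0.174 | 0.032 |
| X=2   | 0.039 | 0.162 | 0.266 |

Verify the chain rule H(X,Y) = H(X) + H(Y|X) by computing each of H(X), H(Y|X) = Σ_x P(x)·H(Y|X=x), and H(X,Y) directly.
H(X) = 1.5290 bits, H(Y|X) = 1.2111 bits, H(X,Y) = 2.7401 bits

Marginal of X (row sums):
  P(X=0) = 0.168 + 0.084 + 0.002 = 0.254
  P(X=1) = 0.073 + 0.174 + 0.032 = 0.279
  P(X=2) = 0.039 + 0.162 + 0.266 = 0.467
H(X) = -[0.254·log₂(0.254) + 0.279·log₂(0.279) + 0.467·log₂(0.467)]
  = 0.50218 + 0.51382 + 0.51300 = 1.5290 bits

H(Y|X) = Σ_x P(x)·H(Y|X=x):
  X=0: P(X=0) = 0.254, P(Y|X=0) = (84/127, 42/127, 1/127) → H(Y|X=0) = 0.97741
  X=1: P(X=1) = 0.279, P(Y|X=1) = (73/279, 58/93, 32/279) → H(Y|X=1) = 1.28925
  X=2: P(X=2) = 0.467, P(Y|X=2) = (39/467, 162/467, 266/467) → H(Y|X=2) = 1.29149
H(Y|X) = 0.254·0.97741 + 0.279·1.28925 + 0.467·1.29149 = 1.2111 bits

H(X,Y) = -Σ_{x,y} P(x,y) log₂ P(x,y). Per-cell terms -P(x,y)·log₂P(x,y):
  X=0: 0.43234, 0.30017, 0.01793
  X=1: 0.27565, 0.43897, 0.15891
  X=2: 0.18253, 0.42540, 0.50819
Sum of the 9 terms: H(X,Y) = 2.7401 bits

Chain rule check:
  H(X) + H(Y|X) = 1.5290 + 1.2111 = 2.7401 bits
  H(X,Y) = 2.7401 bits
✓ Chain rule verified.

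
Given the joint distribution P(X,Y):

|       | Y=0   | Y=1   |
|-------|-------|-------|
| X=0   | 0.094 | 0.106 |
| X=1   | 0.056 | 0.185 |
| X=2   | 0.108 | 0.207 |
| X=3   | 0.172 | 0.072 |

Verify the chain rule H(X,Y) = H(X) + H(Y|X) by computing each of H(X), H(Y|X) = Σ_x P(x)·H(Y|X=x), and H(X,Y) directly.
H(X) = 1.9807 bits, H(Y|X) = 0.8937 bits, H(X,Y) = 2.8743 bits

Marginal of X (row sums):
  P(X=0) = 0.094 + 0.106 = 0.200
  P(X=1) = 0.056 + 0.185 = 0.241
  P(X=2) = 0.108 + 0.207 = 0.315
  P(X=3) = 0.172 + 0.072 = 0.244
H(X) = -[0.200·log₂(0.200) + 0.241·log₂(0.241) + 0.315·log₂(0.315) + 0.244·log₂(0.244)]
  = 0.46439 + 0.49475 + 0.52497 + 0.49655 = 1.9807 bits

H(Y|X) = Σ_x P(x)·H(Y|X=x):
  X=0: P(X=0) = 0.200, P(Y|X=0) = (47/100, 53/100) → H(Y|X=0) = 0.99740
  X=1: P(X=1) = 0.241, P(Y|X=1) = (56/241, 185/241) → H(Y|X=1) = 0.78211
  X=2: P(X=2) = 0.315, P(Y|X=2) = (12/35, 23/35) → H(Y|X=2) = 0.92753
  X=3: P(X=3) = 0.244, P(Y|X=3) = (43/61, 18/61) → H(Y|X=3) = 0.87520
H(Y|X) = 0.200·0.99740 + 0.241·0.78211 + 0.315·0.92753 + 0.244·0.87520 = 0.8937 bits

H(X,Y) = -Σ_{x,y} P(x,y) log₂ P(x,y). Per-cell terms -P(x,y)·log₂P(x,y):
  X=0: 0.32065, 0.34321
  X=1: 0.23287, 0.45036
  X=2: 0.34678, 0.47037
  X=3: 0.43680, 0.27330
Sum of the 8 terms: H(X,Y) = 2.8743 bits

Chain rule check:
  H(X) + H(Y|X) = 1.9807 + 0.8937 = 2.8744 bits
  H(X,Y) = 2.8743 bits
✓ Chain rule verified (Δ = 0.0001 is 4-dp rounding noise: each of the three values was rounded independently).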